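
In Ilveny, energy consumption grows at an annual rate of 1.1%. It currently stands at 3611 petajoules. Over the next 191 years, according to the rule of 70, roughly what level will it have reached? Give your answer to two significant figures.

It doubles every 70/1.1 ≈ 63.64 years, so 191 years is 3.00 doublings.
2^3.00 ≈ 8.00; 3611 × 8.00 ≈ 29000 petajoules.

approximately 29000 petajoules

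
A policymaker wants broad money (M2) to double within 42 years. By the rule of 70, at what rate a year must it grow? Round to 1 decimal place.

70 / 42 ≈ 1.67, so about 1.7% a year.

≈ 1.7% a year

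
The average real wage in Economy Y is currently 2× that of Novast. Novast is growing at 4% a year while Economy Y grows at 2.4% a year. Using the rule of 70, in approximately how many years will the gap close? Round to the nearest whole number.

Novast gains on Economy Y at 4% − 2.4% = 1.6 points a year.
At that relative rate the gap halves every 70/1.6 ≈ 43.75 years.
A 2× gap closes after 1 halving: 1 × 43.75 ≈ 44 years.

about 44 years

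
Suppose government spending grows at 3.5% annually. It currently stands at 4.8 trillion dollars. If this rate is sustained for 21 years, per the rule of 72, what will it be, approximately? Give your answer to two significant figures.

9.7 trillion dollars

It doubles every 72/3.5 ≈ 20.57 years, so 21 years is 1.02 doublings.
2^1.02 ≈ 2.03; 4.8 × 2.03 ≈ 9.7 trillion dollars.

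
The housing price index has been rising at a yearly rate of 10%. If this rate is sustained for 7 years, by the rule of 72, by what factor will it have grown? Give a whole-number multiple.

At 10% one doubling takes ≈ 7.20 years; 7 years is 1 of them, so ×2.

2 times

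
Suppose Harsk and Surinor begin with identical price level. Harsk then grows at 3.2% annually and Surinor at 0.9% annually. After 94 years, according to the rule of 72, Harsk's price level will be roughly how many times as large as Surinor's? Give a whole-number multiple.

≈ 8 times

Only the 2.3-point difference matters.
72/2.3 ≈ 31.30 years per doubling of the ratio; 94 years gives 3.00 doublings, so ≈ 8×.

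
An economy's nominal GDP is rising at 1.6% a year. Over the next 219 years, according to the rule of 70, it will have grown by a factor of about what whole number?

Doubling time ≈ 70/1.6 = 43.75 years.
219/43.75 ≈ 5 doublings, so about 2^5 = 32×.

about 32 times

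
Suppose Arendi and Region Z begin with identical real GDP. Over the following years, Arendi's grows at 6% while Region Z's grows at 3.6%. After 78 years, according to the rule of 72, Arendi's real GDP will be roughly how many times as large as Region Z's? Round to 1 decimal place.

approximately 6.1 times

Rate gap = 6% − 3.6% = 2.4 points.
The ratio doubles every 72/2.4 ≈ 30.00 years.
78/30.00 ≈ 2.60 doublings → ratio ≈ 2^2.60 ≈ 6.1.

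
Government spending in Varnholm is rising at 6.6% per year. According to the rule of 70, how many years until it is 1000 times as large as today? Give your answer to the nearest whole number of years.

Doubling time ≈ 70/6.6 = 10.61 years.
Reaching 1000× takes log₂(1000) ≈ 9.97 doublings.
9.97 × 10.61 ≈ 106 years.

approximately 106 years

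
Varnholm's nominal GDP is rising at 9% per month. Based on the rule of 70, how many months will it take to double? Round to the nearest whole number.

70/9 ≈ 7.78, so it doubles roughly every 8 months.

≈ 8 months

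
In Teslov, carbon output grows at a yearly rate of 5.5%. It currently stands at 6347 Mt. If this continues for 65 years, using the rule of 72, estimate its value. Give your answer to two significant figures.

approximately 200000 Mt

It doubles every 72/5.5 ≈ 13.09 years, so 65 years is 4.97 doublings.
2^4.97 ≈ 31.34; 6347 × 31.34 ≈ 200000 Mt.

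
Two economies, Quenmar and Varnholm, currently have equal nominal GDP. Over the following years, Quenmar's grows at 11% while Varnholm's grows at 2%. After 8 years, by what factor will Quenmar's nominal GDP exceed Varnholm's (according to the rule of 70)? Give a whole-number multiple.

2 times

Quenmar pulls ahead at 9 pp per year, so the ratio doubles every 70/9 ≈ 7.78 years.
In 8 years that's 1.03 doublings: 2^1.03 ≈ 2.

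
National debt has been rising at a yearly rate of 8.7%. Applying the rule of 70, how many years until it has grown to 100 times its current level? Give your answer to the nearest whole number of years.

At 8.7% it doubles every 70/8.7 ≈ 8.05 years.
100× is log₂ 100 ≈ 6.64 doublings, so ≈ 6.64 × 8.05 = 53 years.

around 53 years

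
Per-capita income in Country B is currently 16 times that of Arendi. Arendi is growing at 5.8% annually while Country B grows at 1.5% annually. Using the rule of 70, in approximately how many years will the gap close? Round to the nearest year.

The growth-rate gap is 5.8% − 1.5% = 4.3 percentage points.
So the ratio between them halves every 70/4.3 ≈ 16.28 years.
A 16 times gap closes after 4 halvings: 4 × 16.28 ≈ 65 years.

65 years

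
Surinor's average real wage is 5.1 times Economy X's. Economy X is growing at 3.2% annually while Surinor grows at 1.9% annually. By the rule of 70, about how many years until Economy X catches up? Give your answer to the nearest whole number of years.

Economy X gains on Surinor at 3.2% − 1.9% = 1.3 points a year.
At that relative rate the gap halves every 70/1.3 ≈ 53.85 years.
A 5.1 times gap takes log₂(5.1) ≈ 2.35 halvings to close: 2.35 × 53.85 ≈ 127 years.

around 127 years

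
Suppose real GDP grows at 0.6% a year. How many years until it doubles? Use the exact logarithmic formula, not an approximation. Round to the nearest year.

116 years

t = ln(2) / ln(1 + 0.006) = 0.6931 / 0.005982 ≈ 115.86.
≈ 116 years.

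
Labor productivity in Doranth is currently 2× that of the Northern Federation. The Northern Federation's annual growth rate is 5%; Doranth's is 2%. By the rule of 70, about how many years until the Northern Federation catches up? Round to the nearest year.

The growth-rate gap is 5% − 2% = 3 percentage points.
So the ratio between them halves every 70/3 ≈ 23.33 years.
A 2× gap closes after 1 halving: 1 × 23.33 ≈ 23 years.

roughly 23 years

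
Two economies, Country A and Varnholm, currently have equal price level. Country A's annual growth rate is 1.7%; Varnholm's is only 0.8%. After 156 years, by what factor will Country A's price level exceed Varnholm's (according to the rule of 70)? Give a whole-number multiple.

Only the 0.9-point difference matters.
70/0.9 ≈ 77.78 years per doubling of the ratio; 156 years gives 2.01 doublings, so ≈ 4×.

around 4 times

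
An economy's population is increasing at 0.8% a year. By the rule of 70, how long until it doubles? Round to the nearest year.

≈ 88 years

Doubling time ≈ 70 / 0.8 = 87.50 years.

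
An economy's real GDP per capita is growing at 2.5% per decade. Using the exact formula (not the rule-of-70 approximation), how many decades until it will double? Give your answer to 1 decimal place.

28.1 decades

t = ln(2) / ln(1 + 0.025) = 0.6931 / 0.024693 ≈ 28.07.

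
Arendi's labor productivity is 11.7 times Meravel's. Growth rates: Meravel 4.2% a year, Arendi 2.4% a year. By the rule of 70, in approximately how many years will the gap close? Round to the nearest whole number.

The growth-rate gap is 4.2% − 2.4% = 1.8 percentage points.
So the ratio between them halves every 70/1.8 ≈ 38.89 years.
An 11.7 times gap takes log₂(11.7) ≈ 3.55 halvings to close: 3.55 × 38.89 ≈ 138 years.

138 years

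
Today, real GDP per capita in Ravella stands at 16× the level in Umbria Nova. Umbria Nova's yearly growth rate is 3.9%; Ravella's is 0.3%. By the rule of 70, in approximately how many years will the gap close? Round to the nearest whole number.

What matters is the difference: 3.6 pp.
Rule of 70 on the gap: the ratio halves every 70/3.6 ≈ 19.44 years.
A 16× gap closes after 4 halvings: 4 × 19.44 ≈ 78 years.

around 78 years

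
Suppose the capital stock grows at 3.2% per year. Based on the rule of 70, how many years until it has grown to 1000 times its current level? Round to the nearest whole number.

One doubling takes 70/3.2 = 21.88 years.
Reaching 1000× takes log₂(1000) ≈ 9.97 doublings.
9.97 × 21.88 ≈ 218 years.

about 218 years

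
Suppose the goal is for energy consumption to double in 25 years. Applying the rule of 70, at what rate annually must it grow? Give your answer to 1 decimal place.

approximately 2.8%

70 / 25 ≈ 2.80, so about 2.8% annually.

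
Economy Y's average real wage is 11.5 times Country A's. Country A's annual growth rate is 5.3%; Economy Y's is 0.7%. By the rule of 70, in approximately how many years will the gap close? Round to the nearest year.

The growth-rate gap is 5.3% − 0.7% = 4.6 percentage points.
So the ratio between them halves every 70/4.6 ≈ 15.22 years.
An 11.5 times gap takes log₂(11.5) ≈ 3.52 halvings to close: 3.52 × 15.22 ≈ 54 years.

approximately 54 years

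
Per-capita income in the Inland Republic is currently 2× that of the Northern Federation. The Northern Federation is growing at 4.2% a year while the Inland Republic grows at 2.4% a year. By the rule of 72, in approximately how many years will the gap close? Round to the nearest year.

the Northern Federation gains on the Inland Republic at 4.2% − 2.4% = 1.8 points a year.
At that relative rate the gap halves every 72/1.8 ≈ 40.00 years.
A 2× gap closes after 1 halving: 1 × 40.00 ≈ 40 years.

around 40 years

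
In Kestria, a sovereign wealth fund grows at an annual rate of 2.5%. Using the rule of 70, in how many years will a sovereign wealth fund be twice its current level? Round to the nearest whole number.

≈ 28 years

Doubling time ≈ 70 / 2.5 = 28.00 years.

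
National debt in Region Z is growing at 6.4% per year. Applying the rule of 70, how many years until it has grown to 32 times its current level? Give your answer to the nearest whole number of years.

One doubling takes 70/6.4 = 10.94 years.
32 = 2^5, so 5 doublings → 55 years.

55 years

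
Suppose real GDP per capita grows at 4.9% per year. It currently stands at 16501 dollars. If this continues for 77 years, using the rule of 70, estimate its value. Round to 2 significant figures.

≈ 690000 dollars

Doubling time ≈ 70/4.9 = 14.29 years.
77 years is 77/14.29 ≈ 5.39 doublings, a factor of 2^5.39 ≈ 41.93.
16501 × 41.93 ≈ 690000 dollars.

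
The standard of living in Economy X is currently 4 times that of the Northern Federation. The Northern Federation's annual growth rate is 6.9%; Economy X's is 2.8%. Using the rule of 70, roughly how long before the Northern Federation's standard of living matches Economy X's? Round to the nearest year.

roughly 34 years

What matters is the difference: 4.1 pp.
Rule of 70 on the gap: the ratio halves every 70/4.1 ≈ 17.07 years.
A 4 times gap closes after 2 halvings: 2 × 17.07 ≈ 34 years.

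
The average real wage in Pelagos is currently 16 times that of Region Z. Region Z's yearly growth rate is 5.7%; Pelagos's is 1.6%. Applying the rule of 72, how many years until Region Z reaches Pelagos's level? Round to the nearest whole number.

70 years

What matters is the difference: 4.1 pp.
Rule of 72 on the gap: the ratio halves every 72/4.1 ≈ 17.56 years.
A 16 times gap closes after 4 halvings: 4 × 17.56 ≈ 70 years.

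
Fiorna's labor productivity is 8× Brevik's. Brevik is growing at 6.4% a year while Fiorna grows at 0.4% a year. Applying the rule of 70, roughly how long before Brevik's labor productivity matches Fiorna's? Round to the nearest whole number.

≈ 35 years

The growth-rate gap is 6.4% − 0.4% = 6 percentage points.
So the ratio between them halves every 70/6 ≈ 11.67 years.
An 8× gap closes after 3 halvings: 3 × 11.67 ≈ 35 years.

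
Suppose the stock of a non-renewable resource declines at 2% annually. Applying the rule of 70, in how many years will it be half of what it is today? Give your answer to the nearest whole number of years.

about 35 years

The rule works in reverse for decay: 70/2 ≈ 35.00 years to halve.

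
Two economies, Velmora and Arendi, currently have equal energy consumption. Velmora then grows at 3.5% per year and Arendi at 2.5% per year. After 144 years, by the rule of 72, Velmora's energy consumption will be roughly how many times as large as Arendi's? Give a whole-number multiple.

Rate gap = 3.5% − 2.5% = 1 point.
The ratio doubles every 72/1 ≈ 72.00 years.
144/72.00 ≈ 2.00 doublings → ratio ≈ 2^2.00 ≈ 4.

≈ 4 times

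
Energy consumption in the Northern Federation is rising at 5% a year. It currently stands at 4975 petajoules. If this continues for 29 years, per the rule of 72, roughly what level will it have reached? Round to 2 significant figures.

20000 petajoules

Doubling time ≈ 72/5 = 14.40 years.
29 years is 29/14.40 ≈ 2.01 doublings, a factor of 2^2.01 ≈ 4.03.
4975 × 4.03 ≈ 20000 petajoules.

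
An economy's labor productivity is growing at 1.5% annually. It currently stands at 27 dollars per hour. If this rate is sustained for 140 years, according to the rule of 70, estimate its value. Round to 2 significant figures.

It doubles every 70/1.5 ≈ 46.67 years, so 140 years is 3.00 doublings.
2^3.00 ≈ 8.00; 27 × 8.00 ≈ 220 dollars per hour.

≈ 220 dollars per hour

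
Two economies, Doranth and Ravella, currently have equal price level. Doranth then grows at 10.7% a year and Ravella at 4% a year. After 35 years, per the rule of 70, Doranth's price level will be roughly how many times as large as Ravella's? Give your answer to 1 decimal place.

10.2 times

Only the 6.7-point difference matters.
70/6.7 ≈ 10.45 years per doubling of the ratio; 35 years gives 3.35 doublings, so ≈ 10.2×.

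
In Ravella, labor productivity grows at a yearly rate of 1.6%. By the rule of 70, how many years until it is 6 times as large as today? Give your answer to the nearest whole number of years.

One doubling takes 70/1.6 = 43.75 years.
Reaching 6× takes log₂(6) ≈ 2.58 doublings.
2.58 × 43.75 ≈ 113 years.

≈ 113 years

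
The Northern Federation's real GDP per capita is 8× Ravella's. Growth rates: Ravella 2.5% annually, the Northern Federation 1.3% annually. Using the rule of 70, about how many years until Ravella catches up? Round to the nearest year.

What matters is the difference: 1.2 pp.
Rule of 70 on the gap: the ratio halves every 70/1.2 ≈ 58.33 years.
An 8× gap closes after 3 halvings: 3 × 58.33 ≈ 175 years.

about 175 years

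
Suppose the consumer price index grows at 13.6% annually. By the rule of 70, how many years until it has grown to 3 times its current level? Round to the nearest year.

around 8 years

At 13.6% it doubles every 70/13.6 ≈ 5.15 years.
3× is log₂ 3 ≈ 1.58 doublings, so ≈ 1.58 × 5.15 = 8 years.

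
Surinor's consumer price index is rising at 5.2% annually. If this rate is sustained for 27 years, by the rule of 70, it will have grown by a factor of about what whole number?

At 5.2% one doubling takes ≈ 13.46 years; 27 years is 2 of them, so ×4.

4 times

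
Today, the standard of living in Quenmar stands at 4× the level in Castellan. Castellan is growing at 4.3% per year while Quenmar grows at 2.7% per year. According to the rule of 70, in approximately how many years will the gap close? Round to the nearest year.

Castellan gains on Quenmar at 4.3% − 2.7% = 1.6 points a year.
At that relative rate the gap halves every 70/1.6 ≈ 43.75 years.
A 4× gap closes after 2 halvings: 2 × 43.75 ≈ 88 years.

around 88 years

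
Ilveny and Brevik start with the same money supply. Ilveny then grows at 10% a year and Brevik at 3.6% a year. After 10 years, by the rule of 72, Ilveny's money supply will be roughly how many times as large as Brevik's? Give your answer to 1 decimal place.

1.9 times

Only the 6.4-point difference matters.
72/6.4 ≈ 11.25 years per doubling of the ratio; 10 years gives 0.89 doublings, so ≈ 1.9×.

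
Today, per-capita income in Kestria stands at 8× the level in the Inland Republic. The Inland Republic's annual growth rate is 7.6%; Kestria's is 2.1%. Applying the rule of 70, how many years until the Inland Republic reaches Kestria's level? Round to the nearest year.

roughly 38 years

the Inland Republic gains on Kestria at 7.6% − 2.1% = 5.5 points a year.
At that relative rate the gap halves every 70/5.5 ≈ 12.73 years.
An 8× gap closes after 3 halvings: 3 × 12.73 ≈ 38 years.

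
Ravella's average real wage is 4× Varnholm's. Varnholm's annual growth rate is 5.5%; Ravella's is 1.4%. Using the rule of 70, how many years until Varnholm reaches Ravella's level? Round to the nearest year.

about 34 years

Varnholm gains on Ravella at 5.5% − 1.4% = 4.1 points a year.
At that relative rate the gap halves every 70/4.1 ≈ 17.07 years.
A 4× gap closes after 2 halvings: 2 × 17.07 ≈ 34 years.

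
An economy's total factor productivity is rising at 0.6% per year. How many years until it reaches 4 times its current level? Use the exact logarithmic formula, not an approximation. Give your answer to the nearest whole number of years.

t = ln(4) / ln(1 + 0.006) = 1.3863 / 0.005982 ≈ 231.75.
≈ 232 years.

232 years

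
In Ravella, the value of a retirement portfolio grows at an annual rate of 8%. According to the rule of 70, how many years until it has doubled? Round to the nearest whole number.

around 9 years

70/8 ≈ 8.75, so it doubles roughly every 9 years.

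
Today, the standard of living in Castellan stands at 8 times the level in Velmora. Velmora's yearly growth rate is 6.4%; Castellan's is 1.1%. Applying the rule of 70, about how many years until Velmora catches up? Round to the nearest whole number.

about 40 years

The growth-rate gap is 6.4% − 1.1% = 5.3 percentage points.
So the ratio between them halves every 70/5.3 ≈ 13.21 years.
An 8 times gap closes after 3 halvings: 3 × 13.21 ≈ 40 years.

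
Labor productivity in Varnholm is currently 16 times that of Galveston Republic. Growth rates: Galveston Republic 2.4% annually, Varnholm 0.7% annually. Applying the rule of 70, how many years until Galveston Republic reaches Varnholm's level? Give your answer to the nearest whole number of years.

The growth-rate gap is 2.4% − 0.7% = 1.7 percentage points.
So the ratio between them halves every 70/1.7 ≈ 41.18 years.
A 16 times gap closes after 4 halvings: 4 × 41.18 ≈ 165 years.

around 165 years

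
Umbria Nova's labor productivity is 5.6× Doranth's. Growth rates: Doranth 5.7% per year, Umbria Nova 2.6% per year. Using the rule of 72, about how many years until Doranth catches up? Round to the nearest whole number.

What matters is the difference: 3.1 pp.
Rule of 72 on the gap: the ratio halves every 72/3.1 ≈ 23.23 years.
A 5.6× gap takes log₂(5.6) ≈ 2.49 halvings to close: 2.49 × 23.23 ≈ 58 years.

around 58 years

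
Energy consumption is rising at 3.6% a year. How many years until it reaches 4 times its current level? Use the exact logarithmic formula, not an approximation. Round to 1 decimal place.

t = ln(4) / ln(1 + 0.036) = 1.3863 / 0.035367 ≈ 39.20.

39.2 years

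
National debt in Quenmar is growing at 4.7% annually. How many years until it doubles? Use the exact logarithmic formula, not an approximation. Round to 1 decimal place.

t = ln(2) / ln(1 + 0.047) = 0.6931 / 0.045929 ≈ 15.09.

15.1 years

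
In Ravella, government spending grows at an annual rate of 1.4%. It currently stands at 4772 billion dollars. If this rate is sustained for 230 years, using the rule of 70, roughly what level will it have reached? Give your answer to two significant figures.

120000 billion dollars

It doubles every 70/1.4 ≈ 50.00 years, so 230 years is 4.60 doublings.
2^4.60 ≈ 24.25; 4772 × 24.25 ≈ 120000 billion dollars.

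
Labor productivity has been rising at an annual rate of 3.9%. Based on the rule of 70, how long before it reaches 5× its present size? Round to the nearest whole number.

around 42 years

At 3.9% it doubles every 70/3.9 ≈ 17.95 years.
Reaching 5× takes log₂(5) ≈ 2.32 doublings.
2.32 × 17.95 ≈ 42 years.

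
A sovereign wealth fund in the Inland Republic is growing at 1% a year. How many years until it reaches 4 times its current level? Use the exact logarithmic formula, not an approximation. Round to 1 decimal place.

t = ln(4) / ln(1 + 0.01) = 1.3863 / 0.009950 ≈ 139.33.

139.3 years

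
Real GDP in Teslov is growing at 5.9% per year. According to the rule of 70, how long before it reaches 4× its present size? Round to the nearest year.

roughly 24 years

At 5.9% it doubles every 70/5.9 ≈ 11.86 years.
Getting to 4× needs 2 doublings: 2 × 11.86 ≈ 24 years.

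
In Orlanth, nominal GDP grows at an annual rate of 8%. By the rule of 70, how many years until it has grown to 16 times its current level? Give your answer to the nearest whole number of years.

Doubling time ≈ 70/8 = 8.75 years.
Getting to 16× needs 4 doublings: 4 × 8.75 ≈ 35 years.

≈ 35 years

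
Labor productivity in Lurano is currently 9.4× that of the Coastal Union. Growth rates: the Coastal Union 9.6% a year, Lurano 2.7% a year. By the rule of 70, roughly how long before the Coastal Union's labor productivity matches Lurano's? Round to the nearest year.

about 33 years

What matters is the difference: 6.9 pp.
Rule of 70 on the gap: the ratio halves every 70/6.9 ≈ 10.14 years.
A 9.4× gap takes log₂(9.4) ≈ 3.23 halvings to close: 3.23 × 10.14 ≈ 33 years.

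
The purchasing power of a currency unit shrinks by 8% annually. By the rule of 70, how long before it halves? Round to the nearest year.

around 9 years

Halving time ≈ 70 / 8 = 8.75 → 9 years.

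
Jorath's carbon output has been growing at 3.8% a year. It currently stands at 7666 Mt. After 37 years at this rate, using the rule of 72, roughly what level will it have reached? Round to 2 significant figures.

around 30000 Mt

It doubles every 72/3.8 ≈ 18.95 years, so 37 years is 1.95 doublings.
2^1.95 ≈ 3.86; 7666 × 3.86 ≈ 30000 Mt.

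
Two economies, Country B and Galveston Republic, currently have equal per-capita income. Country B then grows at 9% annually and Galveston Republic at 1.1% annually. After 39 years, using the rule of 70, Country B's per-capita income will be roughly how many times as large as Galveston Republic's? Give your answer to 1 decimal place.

Rate gap = 9% − 1.1% = 7.9 points.
The ratio doubles every 70/7.9 ≈ 8.86 years.
39/8.86 ≈ 4.40 doublings → ratio ≈ 2^4.40 ≈ 21.1.

roughly 21.1 times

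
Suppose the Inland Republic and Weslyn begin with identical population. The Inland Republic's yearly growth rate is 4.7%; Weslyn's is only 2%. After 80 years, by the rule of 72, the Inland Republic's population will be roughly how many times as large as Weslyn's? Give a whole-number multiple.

≈ 8 times

Rate gap = 4.7% − 2% = 2.7 points.
The ratio doubles every 72/2.7 ≈ 26.67 years.
80/26.67 ≈ 3.00 doublings → ratio ≈ 2^3.00 ≈ 8.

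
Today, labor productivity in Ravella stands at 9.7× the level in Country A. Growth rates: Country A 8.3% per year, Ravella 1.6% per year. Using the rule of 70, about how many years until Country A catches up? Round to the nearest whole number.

around 34 years

What matters is the difference: 6.7 pp.
Rule of 70 on the gap: the ratio halves every 70/6.7 ≈ 10.45 years.
A 9.7× gap takes log₂(9.7) ≈ 3.28 halvings to close: 3.28 × 10.45 ≈ 34 years.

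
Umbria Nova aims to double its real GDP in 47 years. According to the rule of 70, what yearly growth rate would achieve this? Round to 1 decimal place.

70 / 47 ≈ 1.49, so about 1.5% per year.

1.5%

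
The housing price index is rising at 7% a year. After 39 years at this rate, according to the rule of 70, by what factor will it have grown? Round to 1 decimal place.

Doubling time ≈ 70/7 = 10.00 years.
39 years / 10.00 ≈ 3.90 doublings → factor 2^3.90 ≈ 14.9.

14.9 times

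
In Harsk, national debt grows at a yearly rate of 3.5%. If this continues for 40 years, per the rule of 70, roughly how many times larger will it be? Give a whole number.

≈ 4 times

70/3.5 ≈ 20.00 years per doubling.
40 years fits 2 doublings: 2^2 = 4.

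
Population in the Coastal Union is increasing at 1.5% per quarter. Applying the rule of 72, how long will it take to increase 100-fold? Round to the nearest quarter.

about 319 quarters

At 1.5% it doubles every 72/1.5 ≈ 48.00 quarters.
Reaching 100× takes log₂(100) ≈ 6.64 doublings.
6.64 × 48.00 ≈ 319 quarters.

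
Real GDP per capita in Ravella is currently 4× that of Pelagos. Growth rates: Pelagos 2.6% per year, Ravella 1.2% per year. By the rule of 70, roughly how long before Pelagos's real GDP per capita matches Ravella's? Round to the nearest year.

about 100 years

What matters is the difference: 1.4 pp.
Rule of 70 on the gap: the ratio halves every 70/1.4 ≈ 50.00 years.
A 4× gap closes after 2 halvings: 2 × 50.00 ≈ 100 years.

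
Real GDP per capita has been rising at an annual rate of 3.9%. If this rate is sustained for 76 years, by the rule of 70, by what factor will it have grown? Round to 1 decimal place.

Doubles every ≈ 17.95 years (70/3.9).
76 years is 4.23 doublings; 2^4.23 ≈ 18.8×.

approximately 18.8 times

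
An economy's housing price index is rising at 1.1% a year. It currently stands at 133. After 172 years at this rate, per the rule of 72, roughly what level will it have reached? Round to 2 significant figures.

Doubling time ≈ 72/1.1 = 65.45 years.
172 years is 172/65.45 ≈ 2.63 doublings, a factor of 2^2.63 ≈ 6.19.
133 × 6.19 ≈ 820.

approximately 820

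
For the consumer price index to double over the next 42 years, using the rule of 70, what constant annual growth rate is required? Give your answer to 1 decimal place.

1.7%

70 / 42 ≈ 1.67, so about 1.7% annually.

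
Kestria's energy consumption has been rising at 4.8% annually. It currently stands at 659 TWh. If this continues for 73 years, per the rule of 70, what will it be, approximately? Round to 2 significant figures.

approximately 21000 TWh

Doubling time ≈ 70/4.8 = 14.58 years.
73 years is 73/14.58 ≈ 5.01 doublings, a factor of 2^5.01 ≈ 32.22.
659 × 32.22 ≈ 21000 TWh.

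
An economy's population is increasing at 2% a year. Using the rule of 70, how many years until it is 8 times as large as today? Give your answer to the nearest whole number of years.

roughly 105 years

One doubling takes 70/2 = 35.00 years.
Getting to 8× needs 3 doublings: 3 × 35.00 ≈ 105 years.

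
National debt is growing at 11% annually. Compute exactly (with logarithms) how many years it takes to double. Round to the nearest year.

7 years

t = ln(2) / ln(1 + 0.11) = 0.6931 / 0.104360 ≈ 6.64.
≈ 7 years.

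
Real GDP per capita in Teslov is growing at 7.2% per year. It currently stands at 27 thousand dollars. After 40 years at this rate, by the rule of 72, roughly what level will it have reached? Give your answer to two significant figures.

It doubles every 72/7.2 ≈ 10.00 years, so 40 years is 4.00 doublings.
2^4.00 ≈ 16.00; 27 × 16.00 ≈ 430 thousand dollars.

430 thousand dollars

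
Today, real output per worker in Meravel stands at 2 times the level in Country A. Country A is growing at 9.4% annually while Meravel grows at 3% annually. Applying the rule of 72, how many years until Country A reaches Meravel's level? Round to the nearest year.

roughly 11 years

What matters is the difference: 6.4 pp.
Rule of 72 on the gap: the ratio halves every 72/6.4 ≈ 11.25 years.
A 2 times gap closes after 1 halving: 1 × 11.25 ≈ 11 years.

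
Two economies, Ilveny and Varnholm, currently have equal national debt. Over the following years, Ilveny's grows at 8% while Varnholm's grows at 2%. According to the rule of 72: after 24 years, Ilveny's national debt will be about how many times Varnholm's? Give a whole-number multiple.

around 4 times

Only the 6-point difference matters.
72/6 ≈ 12.00 years per doubling of the ratio; 24 years gives 2.00 doublings, so ≈ 4×.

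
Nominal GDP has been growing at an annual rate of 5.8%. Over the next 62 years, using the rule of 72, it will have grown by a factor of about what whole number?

At 5.8% one doubling takes ≈ 12.41 years; 62 years is 5 of them, so ×32.

≈ 32 times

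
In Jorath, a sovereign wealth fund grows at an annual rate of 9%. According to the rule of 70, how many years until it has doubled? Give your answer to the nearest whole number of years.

≈ 8 years

70/9 ≈ 7.78, so it doubles roughly every 8 years.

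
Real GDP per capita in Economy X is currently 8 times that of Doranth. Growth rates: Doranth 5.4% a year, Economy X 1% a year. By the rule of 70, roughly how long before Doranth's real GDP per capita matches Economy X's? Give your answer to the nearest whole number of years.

The growth-rate gap is 5.4% − 1% = 4.4 percentage points.
So the ratio between them halves every 70/4.4 ≈ 15.91 years.
An 8 times gap closes after 3 halvings: 3 × 15.91 ≈ 48 years.

around 48 years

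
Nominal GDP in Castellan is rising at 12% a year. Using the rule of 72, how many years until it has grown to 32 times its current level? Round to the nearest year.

30 years

One doubling takes 72/12 = 6.00 years.
Getting to 32× needs 5 doublings: 5 × 6.00 ≈ 30 years.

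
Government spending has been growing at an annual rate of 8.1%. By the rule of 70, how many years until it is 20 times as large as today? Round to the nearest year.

Doubling time ≈ 70/8.1 = 8.64 years.
20× is log₂ 20 ≈ 4.32 doublings, so ≈ 4.32 × 8.64 = 37 years.

around 37 years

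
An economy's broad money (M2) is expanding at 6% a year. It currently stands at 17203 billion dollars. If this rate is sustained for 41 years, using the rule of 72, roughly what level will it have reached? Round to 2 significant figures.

Doubling time ≈ 72/6 = 12.00 years.
41 years is 41/12.00 ≈ 3.42 doublings, a factor of 2^3.42 ≈ 10.70.
17203 × 10.70 ≈ 180000 billion dollars.

roughly 180000 billion dollars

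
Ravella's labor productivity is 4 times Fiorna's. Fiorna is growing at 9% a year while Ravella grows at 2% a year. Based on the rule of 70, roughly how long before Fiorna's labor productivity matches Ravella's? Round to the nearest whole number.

What matters is the difference: 7 pp.
Rule of 70 on the gap: the ratio halves every 70/7 ≈ 10.00 years.
A 4 times gap closes after 2 halvings: 2 × 10.00 ≈ 20 years.

roughly 20 years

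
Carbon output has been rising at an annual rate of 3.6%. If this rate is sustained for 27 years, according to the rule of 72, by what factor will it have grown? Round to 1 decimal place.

approximately 2.5 times

Doubling time ≈ 72/3.6 = 20.00 years.
27 years / 20.00 ≈ 1.35 doublings → factor 2^1.35 ≈ 2.5.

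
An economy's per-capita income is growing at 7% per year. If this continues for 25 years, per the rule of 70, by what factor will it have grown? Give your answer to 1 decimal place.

5.7 times

Doubles every ≈ 10.00 years (70/7).
25 years is 2.50 doublings; 2^2.50 ≈ 5.7×.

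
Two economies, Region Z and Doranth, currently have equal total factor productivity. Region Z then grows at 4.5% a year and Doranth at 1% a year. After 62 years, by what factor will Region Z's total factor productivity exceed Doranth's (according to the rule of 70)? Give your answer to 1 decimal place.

Region Z pulls ahead at 3.5 pp per year, so the ratio doubles every 70/3.5 ≈ 20.00 years.
In 62 years that's 3.10 doublings: 2^3.10 ≈ 8.6.

around 8.6 times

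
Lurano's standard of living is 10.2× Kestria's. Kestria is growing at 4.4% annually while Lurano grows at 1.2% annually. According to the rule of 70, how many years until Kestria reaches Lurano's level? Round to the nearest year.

What matters is the difference: 3.2 pp.
Rule of 70 on the gap: the ratio halves every 70/3.2 ≈ 21.88 years.
A 10.2× gap takes log₂(10.2) ≈ 3.35 halvings to close: 3.35 × 21.88 ≈ 73 years.

roughly 73 years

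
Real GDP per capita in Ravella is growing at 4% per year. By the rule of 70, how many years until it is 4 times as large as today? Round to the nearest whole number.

Doubling time ≈ 70/4 = 17.50 years.
4 = 2^2, so 2 doublings → 35 years.

≈ 35 years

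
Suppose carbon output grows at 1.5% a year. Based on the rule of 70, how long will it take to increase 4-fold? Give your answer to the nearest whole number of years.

One doubling takes 70/1.5 = 46.67 years.
4× is 2 doublings, so 2 × 46.67 ≈ 93 years.

about 93 years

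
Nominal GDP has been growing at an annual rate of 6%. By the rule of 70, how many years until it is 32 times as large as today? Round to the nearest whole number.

roughly 58 years

At 6% it doubles every 70/6 ≈ 11.67 years.
32 = 2^5, so 5 doublings → 58 years.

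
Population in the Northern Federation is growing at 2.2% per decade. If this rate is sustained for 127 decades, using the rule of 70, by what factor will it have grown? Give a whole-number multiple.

≈ 16 times

70/2.2 ≈ 31.82 decades per doubling.
127 decades fits 4 doublings: 2^4 = 16.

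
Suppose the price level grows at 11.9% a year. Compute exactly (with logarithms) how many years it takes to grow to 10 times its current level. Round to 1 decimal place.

20.5 years

t = ln(10) / ln(1 + 0.119) = 2.3026 / 0.112435 ≈ 20.48.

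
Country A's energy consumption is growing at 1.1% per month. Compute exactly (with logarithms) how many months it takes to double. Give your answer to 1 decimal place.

t = ln(2) / ln(1 + 0.011) = 0.6931 / 0.010940 ≈ 63.35.

63.4 months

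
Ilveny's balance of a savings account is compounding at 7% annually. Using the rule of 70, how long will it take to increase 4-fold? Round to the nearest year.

20 years

One doubling takes 70/7 = 10.00 years.
4 = 2^2, so 2 doublings → 20 years.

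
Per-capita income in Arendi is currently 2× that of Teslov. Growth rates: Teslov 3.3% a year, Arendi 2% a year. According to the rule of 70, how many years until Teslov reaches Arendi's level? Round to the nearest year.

Teslov gains on Arendi at 3.3% − 2% = 1.3 points a year.
At that relative rate the gap halves every 70/1.3 ≈ 53.85 years.
A 2× gap closes after 1 halving: 1 × 53.85 ≈ 54 years.

54 years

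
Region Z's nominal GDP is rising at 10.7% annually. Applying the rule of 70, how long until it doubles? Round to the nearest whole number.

approximately 7 years

Doubling time ≈ 70 / 10.7 = 6.54 years.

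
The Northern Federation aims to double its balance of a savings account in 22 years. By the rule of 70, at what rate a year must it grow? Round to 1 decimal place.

roughly 3.2% a year

70 / 22 ≈ 3.18, so about 3.2% a year.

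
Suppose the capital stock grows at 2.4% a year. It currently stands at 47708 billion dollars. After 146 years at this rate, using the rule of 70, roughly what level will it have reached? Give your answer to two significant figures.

Doubling time ≈ 70/2.4 = 29.17 years.
146 years is 146/29.17 ≈ 5.01 doublings, a factor of 2^5.01 ≈ 32.22.
47708 × 32.22 ≈ 1500000 billion dollars.

1500000 billion dollars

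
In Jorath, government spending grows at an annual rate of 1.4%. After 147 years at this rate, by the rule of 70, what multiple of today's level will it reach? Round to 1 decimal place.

Doubles every ≈ 50.00 years (70/1.4).
147 years is 2.94 doublings; 2^2.94 ≈ 7.7×.

≈ 7.7 times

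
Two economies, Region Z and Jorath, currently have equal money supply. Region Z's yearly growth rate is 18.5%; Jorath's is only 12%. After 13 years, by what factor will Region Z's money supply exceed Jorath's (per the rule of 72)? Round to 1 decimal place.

Rate gap = 18.5% − 12% = 6.5 points.
The ratio doubles every 72/6.5 ≈ 11.08 years.
13/11.08 ≈ 1.17 doublings → ratio ≈ 2^1.17 ≈ 2.3.

roughly 2.3 times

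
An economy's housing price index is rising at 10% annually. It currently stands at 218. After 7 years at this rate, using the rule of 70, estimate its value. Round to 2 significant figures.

approximately 440

It doubles every 70/10 ≈ 7.00 years, so 7 years is 1.00 doublings.
2^1.00 ≈ 2.00; 218 × 2.00 ≈ 440.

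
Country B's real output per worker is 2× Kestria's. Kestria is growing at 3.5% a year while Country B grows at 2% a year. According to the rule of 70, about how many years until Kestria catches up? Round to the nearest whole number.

The growth-rate gap is 3.5% − 2% = 1.5 percentage points.
So the ratio between them halves every 70/1.5 ≈ 46.67 years.
A 2× gap closes after 1 halving: 1 × 46.67 ≈ 47 years.

around 47 years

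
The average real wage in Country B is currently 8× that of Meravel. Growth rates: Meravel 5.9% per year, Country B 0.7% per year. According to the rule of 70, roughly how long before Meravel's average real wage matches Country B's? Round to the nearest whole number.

around 40 years

What matters is the difference: 5.2 pp.
Rule of 70 on the gap: the ratio halves every 70/5.2 ≈ 13.46 years.
An 8× gap closes after 3 halvings: 3 × 13.46 ≈ 40 years.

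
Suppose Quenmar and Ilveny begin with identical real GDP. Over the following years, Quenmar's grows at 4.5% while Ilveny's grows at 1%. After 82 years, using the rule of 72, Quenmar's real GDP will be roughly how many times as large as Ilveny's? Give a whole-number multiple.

approximately 16 times

Only the 3.5-point difference matters.
72/3.5 ≈ 20.57 years per doubling of the ratio; 82 years gives 3.99 doublings, so ≈ 16×.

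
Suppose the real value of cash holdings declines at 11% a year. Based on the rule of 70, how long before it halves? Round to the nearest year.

about 6 years

Falling at 11%, it halves about every 70/11 = 6.36 years.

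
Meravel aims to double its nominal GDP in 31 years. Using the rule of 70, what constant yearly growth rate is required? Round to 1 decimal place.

2.3%

70 / 31 ≈ 2.26, so about 2.3% per year.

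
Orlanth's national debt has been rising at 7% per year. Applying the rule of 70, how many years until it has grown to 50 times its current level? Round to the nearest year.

≈ 56 years

At 7% it doubles every 70/7 ≈ 10.00 years.
Reaching 50× takes log₂(50) ≈ 5.64 doublings.
5.64 × 10.00 ≈ 56 years.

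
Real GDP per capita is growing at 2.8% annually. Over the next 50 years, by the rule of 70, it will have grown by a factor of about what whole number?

At 2.8% one doubling takes ≈ 25.00 years; 50 years is 2 of them, so ×4.

≈ 4 times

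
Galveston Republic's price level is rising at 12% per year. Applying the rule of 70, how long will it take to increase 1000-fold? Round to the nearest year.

around 58 years

At 12% it doubles every 70/12 ≈ 5.83 years.
Reaching 1000× takes log₂(1000) ≈ 9.97 doublings.
9.97 × 5.83 ≈ 58 years.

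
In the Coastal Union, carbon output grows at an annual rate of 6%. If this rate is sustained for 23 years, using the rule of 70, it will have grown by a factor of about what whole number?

4 times

70/6 ≈ 11.67 years per doubling.
23 years fits 2 doublings: 2^2 = 4.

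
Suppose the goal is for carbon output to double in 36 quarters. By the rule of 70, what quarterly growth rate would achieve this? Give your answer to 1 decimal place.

≈ 1.9%

70 / 36 ≈ 1.94, so about 1.9% per quarter.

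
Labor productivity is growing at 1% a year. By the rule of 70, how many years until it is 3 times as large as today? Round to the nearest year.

≈ 111 years

At 1% it doubles every 70/1 ≈ 70.00 years.
3× is log₂ 3 ≈ 1.58 doublings, so ≈ 1.58 × 70.00 = 111 years.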